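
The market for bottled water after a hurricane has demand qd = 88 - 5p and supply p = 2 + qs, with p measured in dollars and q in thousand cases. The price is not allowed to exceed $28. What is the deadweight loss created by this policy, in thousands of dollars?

Rearranging supply gives qs = p - 2. Without the control the market clears where 88 - 5p = p - 2, i.e. p* = 15 and q* = 13.
Since 28 is above p* = 15, the ceiling does not bind and the free-market outcome prevails.
Since the control does not bind, no trades are prevented and deadweight loss is zero.

0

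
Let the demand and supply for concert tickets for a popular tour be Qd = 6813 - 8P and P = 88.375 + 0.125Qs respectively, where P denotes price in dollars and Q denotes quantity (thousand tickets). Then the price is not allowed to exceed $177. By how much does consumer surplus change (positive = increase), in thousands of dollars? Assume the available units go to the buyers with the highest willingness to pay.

-135659

Rearranging supply gives Qs = 8P - 707. Setting quantity demanded equal to quantity supplied, 6813 - 8P = 8P - 707, gives P* = 470 and Q* = 3053.
Since 177 < 470, the ceiling is binding.
At P = 177: Qd = 6813 - 8·177 = 5397 and Qs = 8·177 - 707 = 709.
Consumer surplus without the control is ½ · (851.625 - 470) · 3053 = 582550.5625.
With the ceiling, 709 units are sold at 177 (assume they go to the highest-value buyers). The demand price at Q = 709 is 763, so CS = ½ · [(851.625 - 177) + (763 - 177)] · 709 = 446891.5625.
Change in consumer surplus = 446891.5625 - 582550.5625 = -135659.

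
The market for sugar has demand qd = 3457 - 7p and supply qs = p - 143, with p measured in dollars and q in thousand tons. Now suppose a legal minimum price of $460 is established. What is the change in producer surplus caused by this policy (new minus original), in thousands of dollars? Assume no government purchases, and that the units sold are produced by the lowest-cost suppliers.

Setting quantity demanded equal to quantity supplied, 3457 - 7p = p - 143, gives p* = 450 and q* = 307.
The floor of 460 is above the equilibrium price 450, so it binds.
At p = 460: qd = 3457 - 7·460 = 237 and qs = 460 - 143 = 317.
Producer surplus without the control is ½ · (450 - 143) · 307 = 47124.5.
With the floor, 237 units are sold at 460. The supply price at q = 237 is 380, so PS = ½ · [(460 - 143) + (460 - 380)] · 237 = 47044.5.
Change in producer surplus = 47044.5 - 47124.5 = -80.

-80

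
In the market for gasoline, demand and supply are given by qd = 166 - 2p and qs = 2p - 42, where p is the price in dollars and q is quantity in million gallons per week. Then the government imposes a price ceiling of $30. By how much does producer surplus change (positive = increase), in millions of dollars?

Setting quantity demanded equal to quantity supplied, 166 - 2p = 2p - 42, gives p* = 52 and q* = 62.
Since 30 < 52, the ceiling is binding.
At p = 30: qd = 166 - 2·30 = 106 and qs = 2·30 - 42 = 18.
Producer surplus without the control is ½ · (52 - 21) · 62 = 961.
With the ceiling, producers sell 18 units at 30, so PS = ½ · (30 - 21) · 18 = 81.
Change in producer surplus = 81 - 961 = -880.

-880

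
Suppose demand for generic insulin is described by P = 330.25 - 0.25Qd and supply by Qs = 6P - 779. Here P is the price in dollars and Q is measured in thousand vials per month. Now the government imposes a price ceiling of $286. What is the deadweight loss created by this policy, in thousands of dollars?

0

Rearranging demand gives Qd = 1321 - 4P. Setting quantity demanded equal to quantity supplied, 1321 - 4P = 6P - 779, gives P* = 210 and Q* = 481.
The ceiling of 286 is above the equilibrium price 210, so it is not binding; the market clears at P* = 210, Q* = 481.
Since the control does not bind, no trades are prevented and deadweight loss is zero.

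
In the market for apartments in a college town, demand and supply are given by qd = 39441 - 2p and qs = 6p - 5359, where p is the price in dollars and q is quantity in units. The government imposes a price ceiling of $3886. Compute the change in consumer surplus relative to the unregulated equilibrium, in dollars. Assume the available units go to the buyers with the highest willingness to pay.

Without the control the market clears where 39441 - 2p = 6p - 5359, i.e. p* = 5600 and q* = 28241.
Because the ceiling (3886) lies below the market-clearing price, it is binding.
At p = 3886: qd = 39441 - 2·3886 = 31669 and qs = 6·3886 - 5359 = 17957.
Consumer surplus without the control is ½ · (19720.5 - 5600) · 28241 = 199388520.25.
With the ceiling, 17957 units are sold at 3886 (assume they go to the highest-value buyers). The demand price at q = 17957 is 10742, so CS = ½ · [(19720.5 - 3886) + (10742 - 3886)] · 17957 = 203726654.25.
Change in consumer surplus = 203726654.25 - 199388520.25 = 4338134.

4338134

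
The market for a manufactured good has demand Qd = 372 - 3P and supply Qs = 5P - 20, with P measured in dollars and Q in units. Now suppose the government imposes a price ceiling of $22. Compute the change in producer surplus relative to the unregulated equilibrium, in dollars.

In a free market, 372 - 3P = 5P - 20 gives the equilibrium P* = 49, Q* = 225.
Because the ceiling (22) lies below the market-clearing price, it is binding.
At P = 22: Qd = 372 - 3·22 = 306 and Qs = 5·22 - 20 = 90.
Producer surplus without the control is ½ · (49 - 4) · 225 = 5062.5.
With the ceiling, producers sell 90 units at 22, so PS = ½ · (22 - 4) · 90 = 810.
Change in producer surplus = 810 - 5062.5 = -4252.5.

-4252.5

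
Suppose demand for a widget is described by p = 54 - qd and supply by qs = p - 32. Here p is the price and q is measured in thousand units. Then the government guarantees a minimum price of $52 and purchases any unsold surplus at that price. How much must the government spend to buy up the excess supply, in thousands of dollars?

Rearranging demand gives qd = 54 - p. Setting quantity demanded equal to quantity supplied, 54 - p = p - 32, gives p* = 43 and q* = 11.
The floor of 52 is above the equilibrium price 43, so it binds.
At p = 52: qd = 54 - 52 = 2 and qs = 52 - 32 = 20.
Surplus = qs - qd = 18.
Government expenditure = surplus × support price = 18 × 52 = 936.

936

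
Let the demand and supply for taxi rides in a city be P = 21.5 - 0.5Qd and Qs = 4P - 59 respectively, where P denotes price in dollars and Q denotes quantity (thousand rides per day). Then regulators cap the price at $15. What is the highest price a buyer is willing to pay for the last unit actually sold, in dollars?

Rearranging demand gives Qd = 43 - 2P. Setting quantity demanded equal to quantity supplied, 43 - 2P = 4P - 59, gives P* = 17 and Q* = 9.
The ceiling of 15 is below the equilibrium price 17, so it binds.
At P = 15: Qd = 43 - 2·15 = 13 and Qs = 4·15 - 59 = 1.
Only 1 units reach the market. On the demand curve, the marginal buyer's willingness to pay at Q = 1 is (43 - 1)/2 = 21.

21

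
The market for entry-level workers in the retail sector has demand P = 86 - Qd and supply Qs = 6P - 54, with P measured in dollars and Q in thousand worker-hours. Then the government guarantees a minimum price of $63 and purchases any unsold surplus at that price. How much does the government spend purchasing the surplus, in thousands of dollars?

18963

Rearranging demand gives Qd = 86 - P. Without the control the market clears where 86 - P = 6P - 54, i.e. P* = 20 and Q* = 66.
The floor of 63 is above the equilibrium price 20, so it binds.
At P = 63: Qd = 86 - 63 = 23 and Qs = 6·63 - 54 = 324.
Surplus = Qs - Qd = 301.
Government expenditure = surplus × support price = 301 × 63 = 18963.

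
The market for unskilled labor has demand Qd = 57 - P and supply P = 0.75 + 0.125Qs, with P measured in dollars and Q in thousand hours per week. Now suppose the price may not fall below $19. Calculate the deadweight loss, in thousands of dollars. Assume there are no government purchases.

Rearranging supply gives Qs = 8P - 6. In a free market, 57 - P = 8P - 6 gives the equilibrium P* = 7, Q* = 50.
Since 19 > 7, the floor is binding.
At P = 19: Qd = 57 - 19 = 38 and Qs = 8·19 - 6 = 146.
Quantity traded falls to 38. At Q = 38 the demand price is 57 - 38 = 19 and the supply price is (6 + 38)/8 = 5.5.
Deadweight loss = ½ · (19 - 5.5) · (50 - 38) = ½ · 13.5 · 12 = 81.

81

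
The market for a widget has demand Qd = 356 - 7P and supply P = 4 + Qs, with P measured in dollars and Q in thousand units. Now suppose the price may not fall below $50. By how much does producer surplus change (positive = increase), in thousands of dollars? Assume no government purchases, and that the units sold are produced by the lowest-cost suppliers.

Rearranging supply gives Qs = P - 4. In a free market, 356 - 7P = P - 4 gives the equilibrium P* = 45, Q* = 41.
Because the floor (50) lies above the market-clearing price, it is binding.
At P = 50: Qd = 356 - 7·50 = 6 and Qs = 50 - 4 = 46.
Producer surplus without the control is ½ · (45 - 4) · 41 = 840.5.
With the floor, 6 units are sold at 50. The supply price at Q = 6 is 10, so PS = ½ · [(50 - 4) + (50 - 10)] · 6 = 258.
Change in producer surplus = 258 - 840.5 = -582.5.

-582.5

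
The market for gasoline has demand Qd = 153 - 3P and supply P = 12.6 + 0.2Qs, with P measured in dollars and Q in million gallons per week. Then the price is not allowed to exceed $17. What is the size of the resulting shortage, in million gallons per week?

Rearranging supply gives Qs = 5P - 63. Without the control the market clears where 153 - 3P = 5P - 63, i.e. P* = 27 and Q* = 72.
Since 17 < 27, the ceiling is binding.
At P = 17: Qd = 153 - 3·17 = 102 and Qs = 5·17 - 63 = 22.
Shortage = Qd - Qs = 102 - 22 = 80.

80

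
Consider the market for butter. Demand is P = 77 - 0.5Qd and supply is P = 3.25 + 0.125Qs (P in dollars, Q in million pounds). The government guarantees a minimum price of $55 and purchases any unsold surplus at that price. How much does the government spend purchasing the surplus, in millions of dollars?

Rearranging demand gives Qd = 154 - 2P; rearranging supply gives Qs = 8P - 26. Without the control the market clears where 154 - 2P = 8P - 26, i.e. P* = 18 and Q* = 118.
Because the floor (55) lies above the market-clearing price, it is binding.
At P = 55: Qd = 154 - 2·55 = 44 and Qs = 8·55 - 26 = 414.
Surplus = Qs - Qd = 370.
Government expenditure = surplus × support price = 370 × 55 = 20350.

20350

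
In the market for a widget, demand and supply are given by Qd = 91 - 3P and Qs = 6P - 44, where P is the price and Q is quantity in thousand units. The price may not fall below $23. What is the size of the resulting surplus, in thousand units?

Equilibrium: 91 - 3P = 6P - 44, so 135 = 9P and P* = 15, Q* = 46.
Because the floor (23) lies above the market-clearing price, it is binding.
At P = 23: Qd = 91 - 3·23 = 22 and Qs = 6·23 - 44 = 94.
Surplus = Qs - Qd = 94 - 22 = 72.

72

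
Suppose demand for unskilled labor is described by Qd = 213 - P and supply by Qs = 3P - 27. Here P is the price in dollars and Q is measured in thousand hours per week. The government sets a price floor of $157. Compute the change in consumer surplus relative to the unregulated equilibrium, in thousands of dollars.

-10136.5

In a free market, 213 - P = 3P - 27 gives the equilibrium P* = 60, Q* = 153.
Since 157 > 60, the floor is binding.
At P = 157: Qd = 213 - 157 = 56 and Qs = 3·157 - 27 = 444.
Consumer surplus without the control is ½ · (213 - 60) · 153 = 11704.5.
With the floor, consumers buy 56 units at 157, so CS = ½ · (213 - 157) · 56 = 1568.
Change in consumer surplus = 1568 - 11704.5 = -10136.5.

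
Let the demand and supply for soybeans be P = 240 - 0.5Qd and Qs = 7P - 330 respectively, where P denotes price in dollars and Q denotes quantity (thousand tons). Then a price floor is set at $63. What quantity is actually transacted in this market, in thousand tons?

300

Rearranging demand gives Qd = 480 - 2P. Without the control the market clears where 480 - 2P = 7P - 330, i.e. P* = 90 and Q* = 300.
Since 63 is below P* = 90, the floor does not bind and the free-market outcome prevails.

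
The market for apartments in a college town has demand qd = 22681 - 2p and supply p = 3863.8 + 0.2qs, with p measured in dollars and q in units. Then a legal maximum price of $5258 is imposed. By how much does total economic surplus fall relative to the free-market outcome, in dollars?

4817435

Rearranging supply gives qs = 5p - 19319. In a free market, 22681 - 2p = 5p - 19319 gives the equilibrium p* = 6000, q* = 10681.
The ceiling of 5258 is below the equilibrium price 6000, so it binds.
At p = 5258: qd = 22681 - 2·5258 = 12165 and qs = 5·5258 - 19319 = 6971.
Quantity traded falls to 6971. At q = 6971 the demand price is (22681 - 6971)/2 = 7855 and the supply price is (19319 + 6971)/5 = 5258.
Deadweight loss = ½ · (7855 - 5258) · (10681 - 6971) = ½ · 2597 · 3710 = 4817435.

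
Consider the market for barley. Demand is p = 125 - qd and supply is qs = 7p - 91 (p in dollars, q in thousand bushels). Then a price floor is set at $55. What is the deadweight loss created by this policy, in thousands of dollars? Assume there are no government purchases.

Rearranging demand gives qd = 125 - p. In a free market, 125 - p = 7p - 91 gives the equilibrium p* = 27, q* = 98.
Since 55 > 27, the floor is binding.
At p = 55: qd = 125 - 55 = 70 and qs = 7·55 - 91 = 294.
Quantity traded falls to 70. At q = 70 the demand price is 125 - 70 = 55 and the supply price is (91 + 70)/7 = 23.
Deadweight loss = ½ · (55 - 23) · (98 - 70) = ½ · 32 · 28 = 448.

448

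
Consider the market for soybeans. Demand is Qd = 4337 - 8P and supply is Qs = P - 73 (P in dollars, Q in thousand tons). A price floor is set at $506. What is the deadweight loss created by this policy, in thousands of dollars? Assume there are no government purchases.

Without the control the market clears where 4337 - 8P = P - 73, i.e. P* = 490 and Q* = 417.
Since 506 > 490, the floor is binding.
At P = 506: Qd = 4337 - 8·506 = 289 and Qs = 506 - 73 = 433.
Quantity traded falls to 289. At Q = 289 the demand price is (4337 - 289)/8 = 506 and the supply price is 73 + 289 = 362.
Deadweight loss = ½ · (506 - 362) · (417 - 289) = ½ · 144 · 128 = 9216.

9216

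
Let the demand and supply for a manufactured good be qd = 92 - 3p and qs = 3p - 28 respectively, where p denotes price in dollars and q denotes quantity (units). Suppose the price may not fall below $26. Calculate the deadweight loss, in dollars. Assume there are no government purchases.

108

Equilibrium: 92 - 3p = 3p - 28, so 120 = 6p and p* = 20, q* = 32.
Since 26 > 20, the floor is binding.
At p = 26: qd = 92 - 3·26 = 14 and qs = 3·26 - 28 = 50.
Quantity traded falls to 14. At q = 14 the demand price is (92 - 14)/3 = 26 and the supply price is (28 + 14)/3 = 14.
Deadweight loss = ½ · (26 - 14) · (32 - 14) = ½ · 12 · 18 = 108.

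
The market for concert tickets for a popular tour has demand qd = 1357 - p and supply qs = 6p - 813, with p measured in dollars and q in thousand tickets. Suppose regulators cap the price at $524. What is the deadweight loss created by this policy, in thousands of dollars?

Without the control the market clears where 1357 - p = 6p - 813, i.e. p* = 310 and q* = 1047.
Since 524 is above p* = 310, the ceiling does not bind and the free-market outcome prevails.
Since the control does not bind, no trades are prevented and deadweight loss is zero.

0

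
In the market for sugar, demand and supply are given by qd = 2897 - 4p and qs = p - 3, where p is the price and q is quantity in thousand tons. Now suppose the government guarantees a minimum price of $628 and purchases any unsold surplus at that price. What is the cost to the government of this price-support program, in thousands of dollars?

150720

Setting quantity demanded equal to quantity supplied, 2897 - 4p = p - 3, gives p* = 580 and q* = 577.
Since 628 > 580, the floor is binding.
At p = 628: qd = 2897 - 4·628 = 385 and qs = 628 - 3 = 625.
Surplus = qs - qd = 240.
Government expenditure = surplus × support price = 240 × 628 = 150720.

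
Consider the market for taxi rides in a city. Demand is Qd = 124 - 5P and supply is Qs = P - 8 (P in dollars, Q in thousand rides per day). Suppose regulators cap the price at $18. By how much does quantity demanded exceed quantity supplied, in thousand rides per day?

24

Setting quantity demanded equal to quantity supplied, 124 - 5P = P - 8, gives P* = 22 and Q* = 14.
Because the ceiling (18) lies below the market-clearing price, it is binding.
At P = 18: Qd = 124 - 5·18 = 34 and Qs = 18 - 8 = 10.
Shortage = Qd - Qs = 34 - 10 = 24.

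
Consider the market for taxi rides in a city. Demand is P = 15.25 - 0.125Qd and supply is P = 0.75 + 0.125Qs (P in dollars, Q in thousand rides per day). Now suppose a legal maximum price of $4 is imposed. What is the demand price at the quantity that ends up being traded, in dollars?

Rearranging demand gives Qd = 122 - 8P; rearranging supply gives Qs = 8P - 6. In a free market, 122 - 8P = 8P - 6 gives the equilibrium P* = 8, Q* = 58.
The ceiling of 4 is below the equilibrium price 8, so it binds.
At P = 4: Qd = 122 - 8·4 = 90 and Qs = 8·4 - 6 = 26.
Only 26 units reach the market. On the demand curve, the marginal buyer's willingness to pay at Q = 26 is (122 - 26)/8 = 12.

12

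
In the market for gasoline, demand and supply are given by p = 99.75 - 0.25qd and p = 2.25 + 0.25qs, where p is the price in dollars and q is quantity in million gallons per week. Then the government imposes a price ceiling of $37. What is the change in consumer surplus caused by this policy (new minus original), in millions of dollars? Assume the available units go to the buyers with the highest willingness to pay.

Rearranging demand gives qd = 399 - 4p; rearranging supply gives qs = 4p - 9. Without the control the market clears where 399 - 4p = 4p - 9, i.e. p* = 51 and q* = 195.
Since 37 < 51, the ceiling is binding.
At p = 37: qd = 399 - 4·37 = 251 and qs = 4·37 - 9 = 139.
Consumer surplus without the control is ½ · (99.75 - 51) · 195 = 4753.125.
With the ceiling, 139 units are sold at 37 (assume they go to the highest-value buyers). The demand price at q = 139 is 65, so CS = ½ · [(99.75 - 37) + (65 - 37)] · 139 = 6307.125.
Change in consumer surplus = 6307.125 - 4753.125 = 1554.

1554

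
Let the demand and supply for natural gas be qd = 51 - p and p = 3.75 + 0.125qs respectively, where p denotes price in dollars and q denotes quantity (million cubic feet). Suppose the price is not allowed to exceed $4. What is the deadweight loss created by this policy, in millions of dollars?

900

Rearranging supply gives qs = 8p - 30. In a free market, 51 - p = 8p - 30 gives the equilibrium p* = 9, q* = 42.
Because the ceiling (4) lies below the market-clearing price, it is binding.
At p = 4: qd = 51 - 4 = 47 and qs = 8·4 - 30 = 2.
Quantity traded falls to 2. At q = 2 the demand price is 51 - 2 = 49 and the supply price is (30 + 2)/8 = 4.
Deadweight loss = ½ · (49 - 4) · (42 - 2) = ½ · 45 · 40 = 900.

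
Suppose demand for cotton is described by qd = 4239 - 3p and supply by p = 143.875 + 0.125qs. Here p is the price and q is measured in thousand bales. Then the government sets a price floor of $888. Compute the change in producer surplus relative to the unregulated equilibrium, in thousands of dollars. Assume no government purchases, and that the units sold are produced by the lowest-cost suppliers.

537747.75

Rearranging supply gives qs = 8p - 1151. Equilibrium: 4239 - 3p = 8p - 1151, so 5390 = 11p and p* = 490, q* = 2769.
Because the floor (888) lies above the market-clearing price, it is binding.
At p = 888: qd = 4239 - 3·888 = 1575 and qs = 8·888 - 1151 = 5953.
Producer surplus without the control is ½ · (490 - 143.875) · 2769 = 479210.0625.
With the floor, 1575 units are sold at 888. The supply price at q = 1575 is 340.75, so PS = ½ · [(888 - 143.875) + (888 - 340.75)] · 1575 = 1016957.8125.
Change in producer surplus = 1016957.8125 - 479210.0625 = 537747.75.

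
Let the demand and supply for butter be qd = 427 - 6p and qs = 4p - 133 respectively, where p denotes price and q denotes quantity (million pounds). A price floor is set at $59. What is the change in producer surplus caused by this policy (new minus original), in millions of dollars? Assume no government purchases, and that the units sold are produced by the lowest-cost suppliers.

178.5

In a free market, 427 - 6p = 4p - 133 gives the equilibrium p* = 56, q* = 91.
Since 59 > 56, the floor is binding.
At p = 59: qd = 427 - 6·59 = 73 and qs = 4·59 - 133 = 103.
Producer surplus without the control is ½ · (56 - 33.25) · 91 = 1035.125.
With the floor, 73 units are sold at 59. The supply price at q = 73 is 51.5, so PS = ½ · [(59 - 33.25) + (59 - 51.5)] · 73 = 1213.625.
Change in producer surplus = 1213.625 - 1035.125 = 178.5.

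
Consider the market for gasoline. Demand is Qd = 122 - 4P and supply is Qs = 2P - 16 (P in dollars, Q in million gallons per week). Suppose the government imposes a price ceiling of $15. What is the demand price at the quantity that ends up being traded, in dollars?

Setting quantity demanded equal to quantity supplied, 122 - 4P = 2P - 16, gives P* = 23 and Q* = 30.
The ceiling of 15 is below the equilibrium price 23, so it binds.
At P = 15: Qd = 122 - 4·15 = 62 and Qs = 2·15 - 16 = 14.
Only 14 units reach the market. On the demand curve, the marginal buyer's willingness to pay at Q = 14 is (122 - 14)/4 = 27.

27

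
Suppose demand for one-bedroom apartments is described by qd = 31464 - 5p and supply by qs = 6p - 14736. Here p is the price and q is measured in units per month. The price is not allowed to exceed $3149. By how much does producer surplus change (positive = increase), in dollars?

-7683861

Without the control the market clears where 31464 - 5p = 6p - 14736, i.e. p* = 4200 and q* = 10464.
The ceiling of 3149 is below the equilibrium price 4200, so it binds.
At p = 3149: qd = 31464 - 5·3149 = 15719 and qs = 6·3149 - 14736 = 4158.
Producer surplus without the control is ½ · (4200 - 2456) · 10464 = 9124608.
With the ceiling, producers sell 4158 units at 3149, so PS = ½ · (3149 - 2456) · 4158 = 1440747.
Change in producer surplus = 1440747 - 9124608 = -7683861.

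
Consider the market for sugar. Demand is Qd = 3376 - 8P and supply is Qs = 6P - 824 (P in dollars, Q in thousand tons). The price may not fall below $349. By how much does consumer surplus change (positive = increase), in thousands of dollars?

-38220

Setting quantity demanded equal to quantity supplied, 3376 - 8P = 6P - 824, gives P* = 300 and Q* = 976.
Since 349 > 300, the floor is binding.
At P = 349: Qd = 3376 - 8·349 = 584 and Qs = 6·349 - 824 = 1270.
Consumer surplus without the control is ½ · (422 - 300) · 976 = 59536.
With the floor, consumers buy 584 units at 349, so CS = ½ · (422 - 349) · 584 = 21316.
Change in consumer surplus = 21316 - 59536 = -38220.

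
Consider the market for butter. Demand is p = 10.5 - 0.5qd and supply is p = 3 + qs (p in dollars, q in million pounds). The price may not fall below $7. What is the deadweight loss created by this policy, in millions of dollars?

0

Rearranging demand gives qd = 21 - 2p; rearranging supply gives qs = p - 3. Setting quantity demanded equal to quantity supplied, 21 - 2p = p - 3, gives p* = 8 and q* = 5.
The floor of 7 is below the equilibrium price 8, so it is not binding; the market clears at p* = 8, q* = 5.
Since the control does not bind, no trades are prevented and deadweight loss is zero.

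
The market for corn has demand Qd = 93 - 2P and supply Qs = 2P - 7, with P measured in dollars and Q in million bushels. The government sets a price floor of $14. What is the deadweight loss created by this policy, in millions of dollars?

In a free market, 93 - 2P = 2P - 7 gives the equilibrium P* = 25, Q* = 43.
The floor of 14 is below the equilibrium price 25, so it is not binding; the market clears at P* = 25, Q* = 43.
Since the control does not bind, no trades are prevented and deadweight loss is zero.

0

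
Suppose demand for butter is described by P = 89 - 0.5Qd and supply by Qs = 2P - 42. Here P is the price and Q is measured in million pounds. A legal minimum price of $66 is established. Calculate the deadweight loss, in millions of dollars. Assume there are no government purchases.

242

Rearranging demand gives Qd = 178 - 2P. Equilibrium: 178 - 2P = 2P - 42, so 220 = 4P and P* = 55, Q* = 68.
Since 66 > 55, the floor is binding.
At P = 66: Qd = 178 - 2·66 = 46 and Qs = 2·66 - 42 = 90.
Quantity traded falls to 46. At Q = 46 the demand price is (178 - 46)/2 = 66 and the supply price is (42 + 46)/2 = 44.
Deadweight loss = ½ · (66 - 44) · (68 - 46) = ½ · 22 · 22 = 242.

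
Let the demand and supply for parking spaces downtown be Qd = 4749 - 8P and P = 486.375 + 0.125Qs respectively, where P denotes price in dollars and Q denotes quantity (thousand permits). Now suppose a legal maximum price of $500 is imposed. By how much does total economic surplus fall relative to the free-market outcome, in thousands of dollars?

Rearranging supply gives Qs = 8P - 3891. Equilibrium: 4749 - 8P = 8P - 3891, so 8640 = 16P and P* = 540, Q* = 429.
Because the ceiling (500) lies below the market-clearing price, it is binding.
At P = 500: Qd = 4749 - 8·500 = 749 and Qs = 8·500 - 3891 = 109.
Quantity traded falls to 109. At Q = 109 the demand price is (4749 - 109)/8 = 580 and the supply price is (3891 + 109)/8 = 500.
Deadweight loss = ½ · (580 - 500) · (429 - 109) = ½ · 80 · 320 = 12800.

12800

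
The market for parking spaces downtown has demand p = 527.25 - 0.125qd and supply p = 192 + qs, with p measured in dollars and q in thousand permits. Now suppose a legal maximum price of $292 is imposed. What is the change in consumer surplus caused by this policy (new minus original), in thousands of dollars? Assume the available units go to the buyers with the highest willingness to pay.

Rearranging demand gives qd = 4218 - 8p; rearranging supply gives qs = p - 192. Setting quantity demanded equal to quantity supplied, 4218 - 8p = p - 192, gives p* = 490 and q* = 298.
The ceiling of 292 is below the equilibrium price 490, so it binds.
At p = 292: qd = 4218 - 8·292 = 1882 and qs = 292 - 192 = 100.
Consumer surplus without the control is ½ · (527.25 - 490) · 298 = 5550.25.
With the ceiling, 100 units are sold at 292 (assume they go to the highest-value buyers). The demand price at q = 100 is 514.75, so CS = ½ · [(527.25 - 292) + (514.75 - 292)] · 100 = 22900.
Change in consumer surplus = 22900 - 5550.25 = 17349.75.

17349.75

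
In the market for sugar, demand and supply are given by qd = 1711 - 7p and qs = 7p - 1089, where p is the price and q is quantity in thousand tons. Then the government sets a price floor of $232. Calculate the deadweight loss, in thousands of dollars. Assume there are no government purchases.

Equilibrium: 1711 - 7p = 7p - 1089, so 2800 = 14p and p* = 200, q* = 311.
Because the floor (232) lies above the market-clearing price, it is binding.
At p = 232: qd = 1711 - 7·232 = 87 and qs = 7·232 - 1089 = 535.
Quantity traded falls to 87. At q = 87 the demand price is (1711 - 87)/7 = 232 and the supply price is (1089 + 87)/7 = 168.
Deadweight loss = ½ · (232 - 168) · (311 - 87) = ½ · 64 · 224 = 7168.

7168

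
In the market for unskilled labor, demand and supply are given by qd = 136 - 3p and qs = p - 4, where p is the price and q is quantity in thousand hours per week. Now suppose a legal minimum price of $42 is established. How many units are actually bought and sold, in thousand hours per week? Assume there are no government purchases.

10

Setting quantity demanded equal to quantity supplied, 136 - 3p = p - 4, gives p* = 35 and q* = 31.
Because the floor (42) lies above the market-clearing price, it is binding.
At p = 42: qd = 136 - 3·42 = 10 and qs = 42 - 4 = 38.
The quantity actually transacted is the short side, demand: 10.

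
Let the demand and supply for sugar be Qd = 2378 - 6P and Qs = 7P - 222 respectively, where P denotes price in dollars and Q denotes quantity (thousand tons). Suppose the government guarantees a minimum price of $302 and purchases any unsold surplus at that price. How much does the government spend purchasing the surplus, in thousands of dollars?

Setting quantity demanded equal to quantity supplied, 2378 - 6P = 7P - 222, gives P* = 200 and Q* = 1178.
Because the floor (302) lies above the market-clearing price, it is binding.
At P = 302: Qd = 2378 - 6·302 = 566 and Qs = 7·302 - 222 = 1892.
Surplus = Qs - Qd = 1326.
Government expenditure = surplus × support price = 1326 × 302 = 400452.

400452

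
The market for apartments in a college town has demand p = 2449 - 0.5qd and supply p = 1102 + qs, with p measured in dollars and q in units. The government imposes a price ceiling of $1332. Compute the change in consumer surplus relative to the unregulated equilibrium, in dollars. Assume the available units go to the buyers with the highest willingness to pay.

42084

Rearranging demand gives qd = 4898 - 2p; rearranging supply gives qs = p - 1102. Setting quantity demanded equal to quantity supplied, 4898 - 2p = p - 1102, gives p* = 2000 and q* = 898.
Because the ceiling (1332) lies below the market-clearing price, it is binding.
At p = 1332: qd = 4898 - 2·1332 = 2234 and qs = 1332 - 1102 = 230.
Consumer surplus without the control is ½ · (2449 - 2000) · 898 = 201601.
With the ceiling, 230 units are sold at 1332 (assume they go to the highest-value buyers). The demand price at q = 230 is 2334, so CS = ½ · [(2449 - 1332) + (2334 - 1332)] · 230 = 243685.
Change in consumer surplus = 243685 - 201601 = 42084.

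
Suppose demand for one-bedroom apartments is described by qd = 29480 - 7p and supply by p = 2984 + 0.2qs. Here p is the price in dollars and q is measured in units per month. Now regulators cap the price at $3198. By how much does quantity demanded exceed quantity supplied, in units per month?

Rearranging supply gives qs = 5p - 14920. In a free market, 29480 - 7p = 5p - 14920 gives the equilibrium p* = 3700, q* = 3580.
The ceiling of 3198 is below the equilibrium price 3700, so it binds.
At p = 3198: qd = 29480 - 7·3198 = 7094 and qs = 5·3198 - 14920 = 1070.
Shortage = qd - qs = 7094 - 1070 = 6024.

6024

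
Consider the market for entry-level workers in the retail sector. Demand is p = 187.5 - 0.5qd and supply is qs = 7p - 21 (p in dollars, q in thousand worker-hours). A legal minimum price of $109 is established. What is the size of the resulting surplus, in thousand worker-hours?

585

Rearranging demand gives qd = 375 - 2p. Equilibrium: 375 - 2p = 7p - 21, so 396 = 9p and p* = 44, q* = 287.
The floor of 109 is above the equilibrium price 44, so it binds.
At p = 109: qd = 375 - 2·109 = 157 and qs = 7·109 - 21 = 742.
Surplus = qs - qd = 742 - 157 = 585.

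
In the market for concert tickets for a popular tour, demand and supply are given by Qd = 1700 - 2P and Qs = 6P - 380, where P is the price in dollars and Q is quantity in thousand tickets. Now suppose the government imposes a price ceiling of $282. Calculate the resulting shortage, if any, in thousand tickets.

0

Without the control the market clears where 1700 - 2P = 6P - 380, i.e. P* = 260 and Q* = 1180.
Since 282 is above P* = 260, the ceiling does not bind and the free-market outcome prevails.
Since the control does not bind, there is no shortage.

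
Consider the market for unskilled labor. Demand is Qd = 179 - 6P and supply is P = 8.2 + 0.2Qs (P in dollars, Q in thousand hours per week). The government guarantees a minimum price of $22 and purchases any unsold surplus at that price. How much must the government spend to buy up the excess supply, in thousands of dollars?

484

Rearranging supply gives Qs = 5P - 41. In a free market, 179 - 6P = 5P - 41 gives the equilibrium P* = 20, Q* = 59.
The floor of 22 is above the equilibrium price 20, so it binds.
At P = 22: Qd = 179 - 6·22 = 47 and Qs = 5·22 - 41 = 69.
Surplus = Qs - Qd = 22.
Government expenditure = surplus × support price = 22 × 22 = 484.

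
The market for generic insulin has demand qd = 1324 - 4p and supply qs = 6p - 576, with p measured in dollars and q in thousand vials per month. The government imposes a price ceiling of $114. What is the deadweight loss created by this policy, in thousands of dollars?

Without the control the market clears where 1324 - 4p = 6p - 576, i.e. p* = 190 and q* = 564.
Because the ceiling (114) lies below the market-clearing price, it is binding.
At p = 114: qd = 1324 - 4·114 = 868 and qs = 6·114 - 576 = 108.
Quantity traded falls to 108. At q = 108 the demand price is (1324 - 108)/4 = 304 and the supply price is (576 + 108)/6 = 114.
Deadweight loss = ½ · (304 - 114) · (564 - 108) = ½ · 190 · 456 = 43320.

43320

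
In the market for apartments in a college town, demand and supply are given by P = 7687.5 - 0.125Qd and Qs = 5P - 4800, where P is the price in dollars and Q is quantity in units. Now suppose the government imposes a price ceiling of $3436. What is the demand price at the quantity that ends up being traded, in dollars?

6140

Rearranging demand gives Qd = 61500 - 8P. Without the control the market clears where 61500 - 8P = 5P - 4800, i.e. P* = 5100 and Q* = 20700.
The ceiling of 3436 is below the equilibrium price 5100, so it binds.
At P = 3436: Qd = 61500 - 8·3436 = 34012 and Qs = 5·3436 - 4800 = 12380.
Only 12380 units reach the market. On the demand curve, the marginal buyer's willingness to pay at Q = 12380 is (61500 - 12380)/8 = 6140.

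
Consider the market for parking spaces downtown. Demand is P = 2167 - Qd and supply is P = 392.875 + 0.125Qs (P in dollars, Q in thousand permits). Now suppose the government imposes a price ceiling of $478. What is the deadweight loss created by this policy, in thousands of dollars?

451584

Rearranging demand gives Qd = 2167 - P; rearranging supply gives Qs = 8P - 3143. Setting quantity demanded equal to quantity supplied, 2167 - P = 8P - 3143, gives P* = 590 and Q* = 1577.
The ceiling of 478 is below the equilibrium price 590, so it binds.
At P = 478: Qd = 2167 - 478 = 1689 and Qs = 8·478 - 3143 = 681.
Quantity traded falls to 681. At Q = 681 the demand price is 2167 - 681 = 1486 and the supply price is (3143 + 681)/8 = 478.
Deadweight loss = ½ · (1486 - 478) · (1577 - 681) = ½ · 1008 · 896 = 451584.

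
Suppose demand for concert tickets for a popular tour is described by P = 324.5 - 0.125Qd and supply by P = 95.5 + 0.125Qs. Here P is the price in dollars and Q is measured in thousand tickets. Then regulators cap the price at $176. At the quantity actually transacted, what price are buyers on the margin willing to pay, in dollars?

Rearranging demand gives Qd = 2596 - 8P; rearranging supply gives Qs = 8P - 764. In a free market, 2596 - 8P = 8P - 764 gives the equilibrium P* = 210, Q* = 916.
Since 176 < 210, the ceiling is binding.
At P = 176: Qd = 2596 - 8·176 = 1188 and Qs = 8·176 - 764 = 644.
Only 644 units reach the market. On the demand curve, the marginal buyer's willingness to pay at Q = 644 is (2596 - 644)/8 = 244.

244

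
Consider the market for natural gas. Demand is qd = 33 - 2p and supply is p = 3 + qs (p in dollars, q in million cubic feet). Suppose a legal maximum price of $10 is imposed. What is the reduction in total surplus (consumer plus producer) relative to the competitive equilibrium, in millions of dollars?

3

Rearranging supply gives qs = p - 3. In a free market, 33 - 2p = p - 3 gives the equilibrium p* = 12, q* = 9.
The ceiling of 10 is below the equilibrium price 12, so it binds.
At p = 10: qd = 33 - 2·10 = 13 and qs = 10 - 3 = 7.
Quantity traded falls to 7. At q = 7 the demand price is (33 - 7)/2 = 13 and the supply price is 3 + 7 = 10.
Deadweight loss = ½ · (13 - 10) · (9 - 7) = ½ · 3 · 2 = 3.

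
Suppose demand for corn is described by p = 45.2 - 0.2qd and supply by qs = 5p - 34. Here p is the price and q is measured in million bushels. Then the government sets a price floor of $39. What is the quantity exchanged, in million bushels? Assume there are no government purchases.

Rearranging demand gives qd = 226 - 5p. Without the control the market clears where 226 - 5p = 5p - 34, i.e. p* = 26 and q* = 96.
Since 39 > 26, the floor is binding.
At p = 39: qd = 226 - 5·39 = 31 and qs = 5·39 - 34 = 161.
The quantity actually transacted is the short side, demand: 31.

31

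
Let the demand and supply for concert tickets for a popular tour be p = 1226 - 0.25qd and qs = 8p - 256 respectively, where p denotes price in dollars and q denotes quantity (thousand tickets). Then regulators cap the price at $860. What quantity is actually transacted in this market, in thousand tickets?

3184

Rearranging demand gives qd = 4904 - 4p. Setting quantity demanded equal to quantity supplied, 4904 - 4p = 8p - 256, gives p* = 430 and q* = 3184.
Since 860 is above p* = 430, the ceiling does not bind and the free-market outcome prevails.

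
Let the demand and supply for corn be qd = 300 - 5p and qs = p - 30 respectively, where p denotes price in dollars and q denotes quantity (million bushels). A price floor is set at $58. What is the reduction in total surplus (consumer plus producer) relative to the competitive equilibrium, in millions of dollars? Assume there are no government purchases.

135

Setting quantity demanded equal to quantity supplied, 300 - 5p = p - 30, gives p* = 55 and q* = 25.
The floor of 58 is above the equilibrium price 55, so it binds.
At p = 58: qd = 300 - 5·58 = 10 and qs = 58 - 30 = 28.
Quantity traded falls to 10. At q = 10 the demand price is (300 - 10)/5 = 58 and the supply price is 30 + 10 = 40.
Deadweight loss = ½ · (58 - 40) · (25 - 10) = ½ · 18 · 15 = 135.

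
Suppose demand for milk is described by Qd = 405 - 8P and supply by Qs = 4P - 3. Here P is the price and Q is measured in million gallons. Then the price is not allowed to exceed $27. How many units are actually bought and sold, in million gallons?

Equilibrium: 405 - 8P = 4P - 3, so 408 = 12P and P* = 34, Q* = 133.
The ceiling of 27 is below the equilibrium price 34, so it binds.
At P = 27: Qd = 405 - 8·27 = 189 and Qs = 4·27 - 3 = 105.
The quantity actually transacted is the short side, supply: 105.

105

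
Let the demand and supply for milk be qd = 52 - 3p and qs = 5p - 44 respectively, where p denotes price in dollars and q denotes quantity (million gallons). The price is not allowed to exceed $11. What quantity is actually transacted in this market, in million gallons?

Equilibrium: 52 - 3p = 5p - 44, so 96 = 8p and p* = 12, q* = 16.
Since 11 < 12, the ceiling is binding.
At p = 11: qd = 52 - 3·11 = 19 and qs = 5·11 - 44 = 11.
The quantity actually transacted is the short side, supply: 11.

11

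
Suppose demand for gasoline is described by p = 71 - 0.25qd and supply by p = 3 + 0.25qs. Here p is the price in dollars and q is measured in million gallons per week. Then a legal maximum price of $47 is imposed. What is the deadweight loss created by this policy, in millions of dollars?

Rearranging demand gives qd = 284 - 4p; rearranging supply gives qs = 4p - 12. In a free market, 284 - 4p = 4p - 12 gives the equilibrium p* = 37, q* = 136.
The ceiling of 47 is above the equilibrium price 37, so it is not binding; the market clears at p* = 37, q* = 136.
Since the control does not bind, no trades are prevented and deadweight loss is zero.

0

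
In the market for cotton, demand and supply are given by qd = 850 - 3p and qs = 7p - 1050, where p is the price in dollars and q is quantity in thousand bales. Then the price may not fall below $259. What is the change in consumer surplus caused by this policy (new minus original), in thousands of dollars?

Without the control the market clears where 850 - 3p = 7p - 1050, i.e. p* = 190 and q* = 280.
Because the floor (259) lies above the market-clearing price, it is binding.
At p = 259: qd = 850 - 3·259 = 73 and qs = 7·259 - 1050 = 763.
Consumer surplus without the control is ½ · (850/3 - 190) · 280 = 39200/3.
With the floor, consumers buy 73 units at 259, so CS = ½ · (850/3 - 259) · 73 = 5329/6.
Change in consumer surplus = 5329/6 - 39200/3 = -12178.5.

-12178.5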